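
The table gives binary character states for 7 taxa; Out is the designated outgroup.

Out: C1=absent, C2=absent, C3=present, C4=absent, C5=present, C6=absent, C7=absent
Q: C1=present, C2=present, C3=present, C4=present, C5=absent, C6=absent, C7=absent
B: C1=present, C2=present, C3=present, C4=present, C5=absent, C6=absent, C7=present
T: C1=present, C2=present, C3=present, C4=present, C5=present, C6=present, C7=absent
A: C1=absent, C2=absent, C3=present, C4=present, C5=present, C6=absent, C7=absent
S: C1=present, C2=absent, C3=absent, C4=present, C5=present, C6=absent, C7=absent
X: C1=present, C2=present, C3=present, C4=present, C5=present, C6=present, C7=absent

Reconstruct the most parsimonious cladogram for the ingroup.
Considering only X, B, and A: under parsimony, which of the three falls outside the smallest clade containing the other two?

A

Character polarity is set by the outgroup: the derived state is whichever differs from the outgroup's state, so for C3, C5 the derived state is 'absent', and for the remaining characters it is 'present'.
C1 (derived state 'present') is shared by B, Q, S, T, and X — a synapomorphy uniting that clade.
Only B, Q, T, and X show the derived state 'present' for C2, supporting them as a clade.
C3 (derived state 'absent') is unique to S (autapomorphy; uninformative for grouping).
C4 (derived state 'present') is shared by all ingroup taxa — unites the whole ingroup.
C5 (derived state 'absent') is shared by B and Q — a synapomorphy uniting that clade.
C6 (derived state 'present') is shared by T and X — a synapomorphy uniting that clade.
C7: derived state 'present' in B only — an autapomorphy, so it tells us nothing about relationships among taxa.
Most parsimonious ingroup topology: ((((Q,B),(T,X)),S),A).
B and X share a more recent common ancestor with each other than either does with A, so A is the least closely related of the three.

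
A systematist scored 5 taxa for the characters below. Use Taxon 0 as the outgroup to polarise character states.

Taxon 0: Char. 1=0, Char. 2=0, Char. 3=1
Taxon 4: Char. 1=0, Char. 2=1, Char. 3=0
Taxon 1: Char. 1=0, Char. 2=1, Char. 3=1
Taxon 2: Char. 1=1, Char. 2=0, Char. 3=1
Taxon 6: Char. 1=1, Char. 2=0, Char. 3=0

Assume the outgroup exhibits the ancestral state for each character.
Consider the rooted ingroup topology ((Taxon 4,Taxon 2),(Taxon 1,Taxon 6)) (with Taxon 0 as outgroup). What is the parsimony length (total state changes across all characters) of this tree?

6

Map each character onto ((Taxon 4,Taxon 2),(Taxon 1,Taxon 6)) (rooted by Taxon 0) and count the minimum state changes it requires (Fitch parsimony):
Char. 1: 2; Char. 2: 2; Char. 3: 2.
Total tree length = 6.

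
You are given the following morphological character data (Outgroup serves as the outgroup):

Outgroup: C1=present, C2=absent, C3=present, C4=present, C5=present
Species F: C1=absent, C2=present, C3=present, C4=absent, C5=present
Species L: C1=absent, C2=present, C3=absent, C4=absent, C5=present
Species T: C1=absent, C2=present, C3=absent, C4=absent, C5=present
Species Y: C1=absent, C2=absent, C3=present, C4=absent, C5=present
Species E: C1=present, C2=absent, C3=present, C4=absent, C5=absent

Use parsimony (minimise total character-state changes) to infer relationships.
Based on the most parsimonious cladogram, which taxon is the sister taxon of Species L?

Character polarity is set by the outgroup: the derived state is whichever differs from the outgroup's state, so for C1, C3, C4, C5 the derived state is 'absent', and for the remaining characters it is 'present'.
Only Species F, Species L, Species T, and Species Y show the derived state 'absent' for C1, supporting them as a clade.
Only Species F, Species L, and Species T show the derived state 'present' for C2, supporting them as a clade.
Only Species L and Species T show the derived state 'absent' for C3, supporting them as a clade.
C4 (derived state 'absent') is shared by all ingroup taxa — unites the whole ingroup.
C5: derived state 'absent' in Species E only — an autapomorphy, so it tells us nothing about relationships among taxa.
Most parsimonious ingroup topology: (((Species F,(Species L,Species T)),Species Y),Species E).
Species L and Species T form a cherry on this tree, so they are sister taxa.

Species T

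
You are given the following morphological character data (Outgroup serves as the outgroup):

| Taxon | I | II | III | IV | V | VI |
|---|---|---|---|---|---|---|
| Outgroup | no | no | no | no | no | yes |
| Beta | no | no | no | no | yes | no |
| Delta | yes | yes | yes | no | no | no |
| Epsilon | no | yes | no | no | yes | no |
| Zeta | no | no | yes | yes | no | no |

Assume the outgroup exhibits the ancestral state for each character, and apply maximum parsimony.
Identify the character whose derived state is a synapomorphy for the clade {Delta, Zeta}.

III

Character polarity is set by the outgroup: the derived state is whichever differs from the outgroup's state, so for VI the derived state is 'no', and for the remaining characters it is 'yes'.
I (derived state 'yes') is unique to Delta (autapomorphy; uninformative for grouping).
II (state 'yes') occurs in Delta and Epsilon but conflicts with the nesting implied by the other characters — most parsimoniously interpreted as homoplasy.
Only Delta and Zeta show the derived state 'yes' for III, supporting them as a clade.
IV: derived state 'yes' in Zeta only — an autapomorphy, so it tells us nothing about relationships among taxa.
Only Beta and Epsilon show the derived state 'yes' for V, supporting them as a clade.
All ingroup taxa share the derived state 'no' for VI; it defines the ingroup but does not resolve relationships within it.
Most parsimonious ingroup topology: ((Beta,Epsilon),(Delta,Zeta)).
The clade {Delta, Zeta} is supported by III: its derived state 'yes' occurs in exactly those taxa and in no other taxon (including the outgroup).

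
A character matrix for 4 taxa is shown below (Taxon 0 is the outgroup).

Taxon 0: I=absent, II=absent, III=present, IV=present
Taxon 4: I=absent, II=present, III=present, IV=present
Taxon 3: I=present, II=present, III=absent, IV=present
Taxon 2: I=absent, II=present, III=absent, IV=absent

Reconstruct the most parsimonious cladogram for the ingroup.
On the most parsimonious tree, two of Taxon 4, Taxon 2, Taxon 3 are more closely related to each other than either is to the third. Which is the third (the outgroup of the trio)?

Character polarity is set by the outgroup: the derived state is whichever differs from the outgroup's state, so for III, IV the derived state is 'absent', and for the remaining characters it is 'present'.
I: derived state 'present' in Taxon 3 only — an autapomorphy, so it tells us nothing about relationships among taxa.
All ingroup taxa share the derived state 'present' for II; it defines the ingroup but does not resolve relationships within it.
Only Taxon 2 and Taxon 3 show the derived state 'absent' for III, supporting them as a clade.
IV (derived state 'absent') is unique to Taxon 2 (autapomorphy; uninformative for grouping).
Most parsimonious ingroup topology: (Taxon 4,(Taxon 2,Taxon 3)).
Taxon 2 and Taxon 3 share a more recent common ancestor with each other than either does with Taxon 4, so Taxon 4 is the least closely related of the three.

Taxon 4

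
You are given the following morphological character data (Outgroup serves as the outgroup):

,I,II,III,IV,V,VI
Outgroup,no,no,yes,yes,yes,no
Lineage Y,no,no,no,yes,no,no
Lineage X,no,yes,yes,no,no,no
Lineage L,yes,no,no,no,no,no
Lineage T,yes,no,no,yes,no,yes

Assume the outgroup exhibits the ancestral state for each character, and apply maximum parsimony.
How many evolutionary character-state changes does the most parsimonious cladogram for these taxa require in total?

Character polarity is set by the outgroup: the derived state is whichever differs from the outgroup's state, so for III, IV, V the derived state is 'no', and for the remaining characters it is 'yes'.
I (derived state 'yes') is shared by Lineage L and Lineage T — a synapomorphy uniting that clade.
II: derived state 'yes' in Lineage X only — an autapomorphy, so it tells us nothing about relationships among taxa.
Only Lineage L, Lineage T, and Lineage Y show the derived state 'no' for III, supporting them as a clade.
IV groups Lineage L and Lineage X, which is incompatible with the clades supported by the remaining characters; treating it as convergent (homoplasy) costs fewer steps than any alternative tree.
V (derived state 'no') is shared by all ingroup taxa — unites the whole ingroup.
VI: derived state 'yes' in Lineage T only — an autapomorphy, so it tells us nothing about relationships among taxa.
Most parsimonious ingroup topology: ((Lineage Y,(Lineage L,Lineage T)),Lineage X).
Changes per character on this tree: I: 1; II: 1; III: 1; IV: 2; V: 1; VI: 1.
Total = 7.

7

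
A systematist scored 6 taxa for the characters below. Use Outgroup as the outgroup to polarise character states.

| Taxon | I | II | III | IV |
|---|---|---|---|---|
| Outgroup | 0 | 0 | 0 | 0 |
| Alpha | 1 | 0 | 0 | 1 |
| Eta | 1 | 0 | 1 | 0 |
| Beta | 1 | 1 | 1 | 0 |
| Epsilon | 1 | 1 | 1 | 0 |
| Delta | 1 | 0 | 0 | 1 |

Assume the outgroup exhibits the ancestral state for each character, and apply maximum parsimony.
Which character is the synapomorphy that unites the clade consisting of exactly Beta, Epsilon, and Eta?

III

The outgroup has state '0' for every character, so '1' is the derived state throughout.
I (derived state '1') is shared by all ingroup taxa — unites the whole ingroup.
Only Beta and Epsilon show the derived state '1' for II, supporting them as a clade.
III (derived state '1') is shared by Beta, Epsilon, and Eta — a synapomorphy uniting that clade.
IV: derived state '1' in Alpha and Delta only — synapomorphy for {Alpha, Delta}.
Most parsimonious ingroup topology: ((Alpha,Delta),(Eta,(Beta,Epsilon))).
The clade {Beta, Epsilon, Eta} is supported by III: its derived state '1' occurs in exactly those taxa and in no other taxon (including the outgroup).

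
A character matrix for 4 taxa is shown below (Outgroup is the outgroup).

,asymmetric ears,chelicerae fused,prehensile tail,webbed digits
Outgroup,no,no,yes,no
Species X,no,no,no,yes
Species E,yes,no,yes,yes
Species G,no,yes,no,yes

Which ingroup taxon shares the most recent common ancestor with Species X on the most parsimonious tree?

Character polarity is set by the outgroup: the derived state is whichever differs from the outgroup's state, so for prehensile tail the derived state is 'no', and for the remaining characters it is 'yes'.
asymmetric ears: derived state 'yes' in Species E only — an autapomorphy, so it tells us nothing about relationships among taxa.
chelicerae fused (derived state 'yes') is unique to Species G (autapomorphy; uninformative for grouping).
Only Species G and Species X show the derived state 'no' for prehensile tail, supporting them as a clade.
webbed digits (derived state 'yes') is shared by all ingroup taxa — unites the whole ingroup.
Most parsimonious ingroup topology: ((Species X,Species G),Species E).
Species X and Species G form a cherry on this tree, so they are sister taxa.

Species G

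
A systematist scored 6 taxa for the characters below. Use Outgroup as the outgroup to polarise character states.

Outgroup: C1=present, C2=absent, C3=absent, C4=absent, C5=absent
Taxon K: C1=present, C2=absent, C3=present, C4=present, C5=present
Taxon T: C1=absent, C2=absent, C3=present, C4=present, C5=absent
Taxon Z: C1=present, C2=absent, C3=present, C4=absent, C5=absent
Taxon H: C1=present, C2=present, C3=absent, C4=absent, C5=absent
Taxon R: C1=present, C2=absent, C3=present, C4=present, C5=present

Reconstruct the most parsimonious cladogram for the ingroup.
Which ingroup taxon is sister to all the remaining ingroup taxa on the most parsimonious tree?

Character polarity is set by the outgroup: the derived state is whichever differs from the outgroup's state, so for C1 the derived state is 'absent', and for the remaining characters it is 'present'.
C1 (derived state 'absent') is unique to Taxon T (autapomorphy; uninformative for grouping).
C2: derived state 'present' in Taxon H only — an autapomorphy, so it tells us nothing about relationships among taxa.
Only Taxon K, Taxon R, Taxon T, and Taxon Z show the derived state 'present' for C3, supporting them as a clade.
C4: derived state 'present' in Taxon K, Taxon R, and Taxon T only — synapomorphy for {Taxon K, Taxon R, Taxon T}.
Only Taxon K and Taxon R show the derived state 'present' for C5, supporting them as a clade.
Most parsimonious ingroup topology: ((((Taxon K,Taxon R),Taxon T),Taxon Z),Taxon H).
Taxon H is sister to the clade containing all other ingroup taxa, so it is the earliest-diverging (most basal) ingroup lineage.

Taxon H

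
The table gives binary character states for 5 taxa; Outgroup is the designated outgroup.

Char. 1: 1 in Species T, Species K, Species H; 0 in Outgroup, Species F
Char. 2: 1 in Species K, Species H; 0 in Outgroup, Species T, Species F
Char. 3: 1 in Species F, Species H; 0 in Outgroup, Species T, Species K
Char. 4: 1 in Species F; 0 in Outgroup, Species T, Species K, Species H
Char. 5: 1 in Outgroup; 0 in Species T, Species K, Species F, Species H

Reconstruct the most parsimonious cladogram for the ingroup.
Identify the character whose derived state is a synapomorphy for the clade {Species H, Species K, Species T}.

Char. 1

Character polarity is set by the outgroup: the derived state is whichever differs from the outgroup's state, so for Char. 5 the derived state is '0', and for the remaining characters it is '1'.
Only Species H, Species K, and Species T show the derived state '1' for Char. 1, supporting them as a clade.
Char. 2 (derived state '1') is shared by Species H and Species K — a synapomorphy uniting that clade.
Char. 3 groups Species F and Species H, which is incompatible with the clades supported by the remaining characters; treating it as convergent (homoplasy) costs fewer steps than any alternative tree.
Char. 4 (derived state '1') is unique to Species F (autapomorphy; uninformative for grouping).
All ingroup taxa share the derived state '0' for Char. 5; it defines the ingroup but does not resolve relationships within it.
Most parsimonious ingroup topology: (Species F,((Species K,Species H),Species T)).
The clade {Species H, Species K, Species T} is supported by Char. 1: its derived state '1' occurs in exactly those taxa and in no other taxon (including the outgroup).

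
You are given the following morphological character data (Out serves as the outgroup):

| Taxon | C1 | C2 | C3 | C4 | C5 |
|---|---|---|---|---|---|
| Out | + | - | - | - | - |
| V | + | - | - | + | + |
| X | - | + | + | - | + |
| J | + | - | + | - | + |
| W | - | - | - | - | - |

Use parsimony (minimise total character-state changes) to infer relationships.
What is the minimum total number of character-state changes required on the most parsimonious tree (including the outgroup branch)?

Character polarity is set by the outgroup: the derived state is whichever differs from the outgroup's state, so for C1 the derived state is '-', and for the remaining characters it is '+'.
C1 groups W and X, which is incompatible with the clades supported by the remaining characters; treating it as convergent (homoplasy) costs fewer steps than any alternative tree.
C2: derived state '+' in X only — an autapomorphy, so it tells us nothing about relationships among taxa.
Only J and X show the derived state '+' for C3, supporting them as a clade.
C4: derived state '+' in V only — an autapomorphy, so it tells us nothing about relationships among taxa.
Only J, V, and X show the derived state '+' for C5, supporting them as a clade.
Most parsimonious ingroup topology: ((V,(J,X)),W).
Changes per character on this tree: C1: 2; C2: 1; C3: 1; C4: 1; C5: 1.
Total = 6.

6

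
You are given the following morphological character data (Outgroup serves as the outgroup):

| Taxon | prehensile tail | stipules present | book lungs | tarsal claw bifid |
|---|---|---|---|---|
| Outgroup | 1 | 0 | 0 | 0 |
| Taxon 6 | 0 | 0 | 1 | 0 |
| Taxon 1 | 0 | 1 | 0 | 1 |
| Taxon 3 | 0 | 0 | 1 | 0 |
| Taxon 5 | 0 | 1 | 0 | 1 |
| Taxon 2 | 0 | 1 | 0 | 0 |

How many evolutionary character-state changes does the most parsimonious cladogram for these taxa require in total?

Character polarity is set by the outgroup: the derived state is whichever differs from the outgroup's state, so for prehensile tail the derived state is '0', and for the remaining characters it is '1'.
prehensile tail (derived state '0') is shared by all ingroup taxa — unites the whole ingroup.
stipules present (derived state '1') is shared by Taxon 1, Taxon 2, and Taxon 5 — a synapomorphy uniting that clade.
book lungs: derived state '1' in Taxon 3 and Taxon 6 only — synapomorphy for {Taxon 3, Taxon 6}.
Only Taxon 1 and Taxon 5 show the derived state '1' for tarsal claw bifid, supporting them as a clade.
Most parsimonious ingroup topology: ((Taxon 6,Taxon 3),((Taxon 1,Taxon 5),Taxon 2)).
Changes per character on this tree: prehensile tail: 1; stipules present: 1; book lungs: 1; tarsal claw bifid: 1.
Total = 4.

4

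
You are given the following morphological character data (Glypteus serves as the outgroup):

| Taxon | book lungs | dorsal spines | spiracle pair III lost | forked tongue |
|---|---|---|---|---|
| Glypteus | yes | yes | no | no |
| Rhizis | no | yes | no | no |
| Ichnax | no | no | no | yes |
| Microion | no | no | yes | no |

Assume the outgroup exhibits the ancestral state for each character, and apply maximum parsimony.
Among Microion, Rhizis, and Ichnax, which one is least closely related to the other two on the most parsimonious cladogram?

Character polarity is set by the outgroup: the derived state is whichever differs from the outgroup's state, so for book lungs, dorsal spines the derived state is 'no', and for the remaining characters it is 'yes'.
All ingroup taxa share the derived state 'no' for book lungs; it defines the ingroup but does not resolve relationships within it.
Only Ichnax and Microion show the derived state 'no' for dorsal spines, supporting them as a clade.
spiracle pair III lost: derived state 'yes' in Microion only — an autapomorphy, so it tells us nothing about relationships among taxa.
forked tongue: derived state 'yes' in Ichnax only — an autapomorphy, so it tells us nothing about relationships among taxa.
Most parsimonious ingroup topology: (Rhizis,(Ichnax,Microion)).
Ichnax and Microion share a more recent common ancestor with each other than either does with Rhizis, so Rhizis is the least closely related of the three.

Rhizis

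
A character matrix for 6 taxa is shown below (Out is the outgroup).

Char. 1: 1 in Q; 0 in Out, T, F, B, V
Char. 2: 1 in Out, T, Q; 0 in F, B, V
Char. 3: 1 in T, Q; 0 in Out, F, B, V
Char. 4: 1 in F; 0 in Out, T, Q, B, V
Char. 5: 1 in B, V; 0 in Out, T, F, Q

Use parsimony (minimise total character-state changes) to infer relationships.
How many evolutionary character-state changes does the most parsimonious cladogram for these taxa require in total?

5

Character polarity is set by the outgroup: the derived state is whichever differs from the outgroup's state, so for Char. 2 the derived state is '0', and for the remaining characters it is '1'.
Char. 1 (derived state '1') is unique to Q (autapomorphy; uninformative for grouping).
Only B, F, and V show the derived state '0' for Char. 2, supporting them as a clade.
Char. 3 (derived state '1') is shared by Q and T — a synapomorphy uniting that clade.
Char. 4 (derived state '1') is unique to F (autapomorphy; uninformative for grouping).
Char. 5: derived state '1' in B and V only — synapomorphy for {B, V}.
Most parsimonious ingroup topology: ((T,Q),(F,(B,V))).
Changes per character on this tree: Char. 1: 1; Char. 2: 1; Char. 3: 1; Char. 4: 1; Char. 5: 1.
Total = 5.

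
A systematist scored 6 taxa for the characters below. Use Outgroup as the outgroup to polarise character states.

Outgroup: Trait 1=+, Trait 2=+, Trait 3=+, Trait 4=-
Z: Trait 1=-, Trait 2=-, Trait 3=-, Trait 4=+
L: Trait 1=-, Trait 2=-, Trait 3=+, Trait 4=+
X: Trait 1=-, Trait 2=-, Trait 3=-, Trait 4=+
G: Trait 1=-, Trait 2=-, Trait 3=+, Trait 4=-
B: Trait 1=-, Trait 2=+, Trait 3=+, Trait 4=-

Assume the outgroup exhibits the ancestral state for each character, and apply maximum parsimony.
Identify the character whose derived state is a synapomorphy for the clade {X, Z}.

Trait 3

Character polarity is set by the outgroup: the derived state is whichever differs from the outgroup's state, so for Trait 1, Trait 2, Trait 3 the derived state is '-', and for the remaining characters it is '+'.
All ingroup taxa share the derived state '-' for Trait 1; it defines the ingroup but does not resolve relationships within it.
Only G, L, X, and Z show the derived state '-' for Trait 2, supporting them as a clade.
Only X and Z show the derived state '-' for Trait 3, supporting them as a clade.
Trait 4: derived state '+' in L, X, and Z only — synapomorphy for {L, X, Z}.
Most parsimonious ingroup topology: ((((Z,X),L),G),B).
The clade {X, Z} is supported by Trait 3: its derived state '-' occurs in exactly those taxa and in no other taxon (including the outgroup).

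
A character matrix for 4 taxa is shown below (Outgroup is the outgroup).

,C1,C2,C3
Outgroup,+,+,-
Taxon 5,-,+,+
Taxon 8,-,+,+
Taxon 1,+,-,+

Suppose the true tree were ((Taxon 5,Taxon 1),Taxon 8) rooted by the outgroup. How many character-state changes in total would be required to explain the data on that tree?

4

Map each character onto ((Taxon 5,Taxon 1),Taxon 8) (rooted by Outgroup) and count the minimum state changes it requires (Fitch parsimony):
C1: 2; C2: 1; C3: 1.
Total tree length = 4.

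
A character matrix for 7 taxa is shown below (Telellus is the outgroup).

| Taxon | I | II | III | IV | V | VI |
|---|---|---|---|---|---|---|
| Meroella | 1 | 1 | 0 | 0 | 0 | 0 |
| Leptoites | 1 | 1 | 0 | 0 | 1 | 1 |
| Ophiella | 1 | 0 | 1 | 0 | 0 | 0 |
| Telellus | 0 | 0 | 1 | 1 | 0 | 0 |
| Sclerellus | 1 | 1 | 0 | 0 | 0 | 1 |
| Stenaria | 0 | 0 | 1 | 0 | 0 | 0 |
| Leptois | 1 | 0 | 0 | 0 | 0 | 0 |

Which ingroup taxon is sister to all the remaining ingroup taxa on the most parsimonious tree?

Stenaria

Character polarity is set by the outgroup: the derived state is whichever differs from the outgroup's state, so for III, IV the derived state is '0', and for the remaining characters it is '1'.
Only Leptois, Leptoites, Meroella, Ophiella, and Sclerellus show the derived state '1' for I, supporting them as a clade.
II: derived state '1' in Leptoites, Meroella, and Sclerellus only — synapomorphy for {Leptoites, Meroella, Sclerellus}.
III (derived state '0') is shared by Leptois, Leptoites, Meroella, and Sclerellus — a synapomorphy uniting that clade.
All ingroup taxa share the derived state '0' for IV; it defines the ingroup but does not resolve relationships within it.
V (derived state '1') is unique to Leptoites (autapomorphy; uninformative for grouping).
VI: derived state '1' in Leptoites and Sclerellus only — synapomorphy for {Leptoites, Sclerellus}.
Most parsimonious ingroup topology: ((Ophiella,(Leptois,((Sclerellus,Leptoites),Meroella))),Stenaria).
Stenaria is sister to the clade containing all other ingroup taxa, so it is the earliest-diverging (most basal) ingroup lineage.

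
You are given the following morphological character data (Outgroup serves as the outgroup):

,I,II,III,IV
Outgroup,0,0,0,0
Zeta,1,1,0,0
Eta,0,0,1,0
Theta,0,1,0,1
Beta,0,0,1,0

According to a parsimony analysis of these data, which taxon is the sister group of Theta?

The outgroup has state '0' for every character, so '1' is the derived state throughout.
I: derived state '1' in Zeta only — an autapomorphy, so it tells us nothing about relationships among taxa.
II: derived state '1' in Theta and Zeta only — synapomorphy for {Theta, Zeta}.
III (derived state '1') is shared by Beta and Eta — a synapomorphy uniting that clade.
IV (derived state '1') is unique to Theta (autapomorphy; uninformative for grouping).
Most parsimonious ingroup topology: ((Zeta,Theta),(Eta,Beta)).
Theta and Zeta form a cherry on this tree, so they are sister taxa.

Zeta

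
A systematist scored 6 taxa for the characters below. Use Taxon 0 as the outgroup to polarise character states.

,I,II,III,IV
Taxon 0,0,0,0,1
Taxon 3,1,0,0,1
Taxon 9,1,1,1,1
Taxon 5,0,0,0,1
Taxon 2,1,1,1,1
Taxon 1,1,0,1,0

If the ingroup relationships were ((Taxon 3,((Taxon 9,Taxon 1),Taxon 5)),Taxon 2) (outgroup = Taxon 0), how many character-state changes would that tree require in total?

Map each character onto ((Taxon 3,((Taxon 9,Taxon 1),Taxon 5)),Taxon 2) (rooted by Taxon 0) and count the minimum state changes it requires (Fitch parsimony):
I: 2; II: 2; III: 2; IV: 1.
Total tree length = 7.

7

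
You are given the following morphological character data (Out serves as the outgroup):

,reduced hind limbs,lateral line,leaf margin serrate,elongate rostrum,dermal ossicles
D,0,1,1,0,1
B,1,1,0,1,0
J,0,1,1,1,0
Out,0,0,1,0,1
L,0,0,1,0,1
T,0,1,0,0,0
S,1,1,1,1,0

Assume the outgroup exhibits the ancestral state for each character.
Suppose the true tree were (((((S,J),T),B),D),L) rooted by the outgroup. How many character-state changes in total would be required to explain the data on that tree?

8

Map each character onto (((((S,J),T),B),D),L) (rooted by Out) and count the minimum state changes it requires (Fitch parsimony):
reduced hind limbs: 2; lateral line: 1; leaf margin serrate: 2; elongate rostrum: 2; dermal ossicles: 1.
Total tree length = 8.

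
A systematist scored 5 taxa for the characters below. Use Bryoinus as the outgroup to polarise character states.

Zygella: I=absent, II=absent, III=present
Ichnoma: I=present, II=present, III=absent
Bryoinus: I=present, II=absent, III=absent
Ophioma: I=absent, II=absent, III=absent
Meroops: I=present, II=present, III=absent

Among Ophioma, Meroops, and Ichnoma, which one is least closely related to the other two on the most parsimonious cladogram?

Character polarity is set by the outgroup: the derived state is whichever differs from the outgroup's state, so for I the derived state is 'absent', and for the remaining characters it is 'present'.
Only Ophioma and Zygella show the derived state 'absent' for I, supporting them as a clade.
II: derived state 'present' in Ichnoma and Meroops only — synapomorphy for {Ichnoma, Meroops}.
III (derived state 'present') is unique to Zygella (autapomorphy; uninformative for grouping).
Most parsimonious ingroup topology: ((Zygella,Ophioma),(Ichnoma,Meroops)).
Ichnoma and Meroops share a more recent common ancestor with each other than either does with Ophioma, so Ophioma is the least closely related of the three.

Ophioma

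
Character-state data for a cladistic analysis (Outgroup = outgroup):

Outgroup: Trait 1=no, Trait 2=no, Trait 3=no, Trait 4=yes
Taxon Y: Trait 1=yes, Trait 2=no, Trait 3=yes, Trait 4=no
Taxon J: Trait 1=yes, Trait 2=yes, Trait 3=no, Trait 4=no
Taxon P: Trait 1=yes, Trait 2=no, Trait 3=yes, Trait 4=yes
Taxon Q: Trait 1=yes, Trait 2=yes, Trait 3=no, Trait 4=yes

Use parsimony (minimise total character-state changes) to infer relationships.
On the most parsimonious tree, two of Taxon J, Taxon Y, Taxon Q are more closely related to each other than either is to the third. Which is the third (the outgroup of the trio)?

Character polarity is set by the outgroup: the derived state is whichever differs from the outgroup's state, so for Trait 4 the derived state is 'no', and for the remaining characters it is 'yes'.
Trait 1 (derived state 'yes') is shared by all ingroup taxa — unites the whole ingroup.
Only Taxon J and Taxon Q show the derived state 'yes' for Trait 2, supporting them as a clade.
Trait 3 (derived state 'yes') is shared by Taxon P and Taxon Y — a synapomorphy uniting that clade.
Trait 4 groups Taxon J and Taxon Y, which is incompatible with the clades supported by the remaining characters; treating it as convergent (homoplasy) costs fewer steps than any alternative tree.
Most parsimonious ingroup topology: ((Taxon Y,Taxon P),(Taxon J,Taxon Q)).
Taxon Q and Taxon J share a more recent common ancestor with each other than either does with Taxon Y, so Taxon Y is the least closely related of the three.

Taxon Y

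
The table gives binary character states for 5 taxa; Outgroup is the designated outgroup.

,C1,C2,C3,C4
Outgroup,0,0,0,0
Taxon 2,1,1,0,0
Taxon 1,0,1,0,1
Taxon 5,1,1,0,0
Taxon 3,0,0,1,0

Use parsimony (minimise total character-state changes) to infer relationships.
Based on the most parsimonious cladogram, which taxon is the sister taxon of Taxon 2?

Taxon 5

The outgroup has state '0' for every character, so '1' is the derived state throughout.
C1: derived state '1' in Taxon 2 and Taxon 5 only — synapomorphy for {Taxon 2, Taxon 5}.
C2: derived state '1' in Taxon 1, Taxon 2, and Taxon 5 only — synapomorphy for {Taxon 1, Taxon 2, Taxon 5}.
C3: derived state '1' in Taxon 3 only — an autapomorphy, so it tells us nothing about relationships among taxa.
C4 (derived state '1') is unique to Taxon 1 (autapomorphy; uninformative for grouping).
Most parsimonious ingroup topology: (((Taxon 2,Taxon 5),Taxon 1),Taxon 3).
Taxon 2 and Taxon 5 form a cherry on this tree, so they are sister taxa.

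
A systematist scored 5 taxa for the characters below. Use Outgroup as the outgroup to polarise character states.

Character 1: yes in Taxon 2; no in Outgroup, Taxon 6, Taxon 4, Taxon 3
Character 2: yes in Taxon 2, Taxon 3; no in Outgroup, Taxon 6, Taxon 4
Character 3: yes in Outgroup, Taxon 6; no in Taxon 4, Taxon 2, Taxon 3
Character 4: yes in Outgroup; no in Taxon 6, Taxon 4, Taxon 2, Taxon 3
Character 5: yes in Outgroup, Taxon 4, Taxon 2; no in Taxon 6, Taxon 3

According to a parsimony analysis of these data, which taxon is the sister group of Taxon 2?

Character polarity is set by the outgroup: the derived state is whichever differs from the outgroup's state, so for Character 3, Character 4, Character 5 the derived state is 'no', and for the remaining characters it is 'yes'.
Character 1: derived state 'yes' in Taxon 2 only — an autapomorphy, so it tells us nothing about relationships among taxa.
Character 2: derived state 'yes' in Taxon 2 and Taxon 3 only — synapomorphy for {Taxon 2, Taxon 3}.
Character 3: derived state 'no' in Taxon 2, Taxon 3, and Taxon 4 only — synapomorphy for {Taxon 2, Taxon 3, Taxon 4}.
Character 4 (derived state 'no') is shared by all ingroup taxa — unites the whole ingroup.
Character 5 (state 'no') occurs in Taxon 3 and Taxon 6 but conflicts with the nesting implied by the other characters — most parsimoniously interpreted as homoplasy.
Most parsimonious ingroup topology: (Taxon 6,(Taxon 4,(Taxon 2,Taxon 3))).
Taxon 2 and Taxon 3 form a cherry on this tree, so they are sister taxa.

Taxon 3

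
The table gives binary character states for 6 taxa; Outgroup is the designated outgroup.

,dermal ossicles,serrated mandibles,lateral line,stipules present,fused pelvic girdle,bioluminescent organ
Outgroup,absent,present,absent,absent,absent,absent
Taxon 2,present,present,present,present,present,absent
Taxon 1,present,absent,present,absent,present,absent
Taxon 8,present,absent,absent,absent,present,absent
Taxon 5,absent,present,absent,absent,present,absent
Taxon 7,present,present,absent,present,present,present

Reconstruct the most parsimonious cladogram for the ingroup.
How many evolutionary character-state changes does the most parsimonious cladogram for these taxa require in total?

Character polarity is set by the outgroup: the derived state is whichever differs from the outgroup's state, so for serrated mandibles the derived state is 'absent', and for the remaining characters it is 'present'.
Only Taxon 1, Taxon 2, Taxon 7, and Taxon 8 show the derived state 'present' for dermal ossicles, supporting them as a clade.
serrated mandibles (derived state 'absent') is shared by Taxon 1 and Taxon 8 — a synapomorphy uniting that clade.
lateral line groups Taxon 1 and Taxon 2, which is incompatible with the clades supported by the remaining characters; treating it as convergent (homoplasy) costs fewer steps than any alternative tree.
stipules present: derived state 'present' in Taxon 2 and Taxon 7 only — synapomorphy for {Taxon 2, Taxon 7}.
fused pelvic girdle (derived state 'present') is shared by all ingroup taxa — unites the whole ingroup.
bioluminescent organ: derived state 'present' in Taxon 7 only — an autapomorphy, so it tells us nothing about relationships among taxa.
Most parsimonious ingroup topology: (((Taxon 2,Taxon 7),(Taxon 1,Taxon 8)),Taxon 5).
Changes per character on this tree: dermal ossicles: 1; serrated mandibles: 1; lateral line: 2; stipules present: 1; fused pelvic girdle: 1; bioluminescent organ: 1.
Total = 7.

7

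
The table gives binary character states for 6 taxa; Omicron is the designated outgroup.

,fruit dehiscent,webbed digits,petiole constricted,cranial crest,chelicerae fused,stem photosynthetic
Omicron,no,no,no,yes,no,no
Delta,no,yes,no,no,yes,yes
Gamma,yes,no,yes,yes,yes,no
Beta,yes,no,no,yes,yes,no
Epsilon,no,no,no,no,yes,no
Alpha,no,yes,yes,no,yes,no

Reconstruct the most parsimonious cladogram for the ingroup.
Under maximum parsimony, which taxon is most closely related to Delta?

Alpha

Character polarity is set by the outgroup: the derived state is whichever differs from the outgroup's state, so for cranial crest the derived state is 'no', and for the remaining characters it is 'yes'.
Only Beta and Gamma show the derived state 'yes' for fruit dehiscent, supporting them as a clade.
Only Alpha and Delta show the derived state 'yes' for webbed digits, supporting them as a clade.
petiole constricted groups Alpha and Gamma, which is incompatible with the clades supported by the remaining characters; treating it as convergent (homoplasy) costs fewer steps than any alternative tree.
cranial crest (derived state 'no') is shared by Alpha, Delta, and Epsilon — a synapomorphy uniting that clade.
All ingroup taxa share the derived state 'yes' for chelicerae fused; it defines the ingroup but does not resolve relationships within it.
stem photosynthetic: derived state 'yes' in Delta only — an autapomorphy, so it tells us nothing about relationships among taxa.
Most parsimonious ingroup topology: (((Delta,Alpha),Epsilon),(Gamma,Beta)).
Delta and Alpha form a cherry on this tree, so they are sister taxa.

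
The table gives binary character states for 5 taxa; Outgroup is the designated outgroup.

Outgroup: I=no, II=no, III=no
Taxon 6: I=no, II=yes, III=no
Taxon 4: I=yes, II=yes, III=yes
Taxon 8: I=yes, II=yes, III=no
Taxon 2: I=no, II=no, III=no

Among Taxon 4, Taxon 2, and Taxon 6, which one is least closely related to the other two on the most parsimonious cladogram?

The outgroup has state 'no' for every character, so 'yes' is the derived state throughout.
Only Taxon 4 and Taxon 8 show the derived state 'yes' for I, supporting them as a clade.
II: derived state 'yes' in Taxon 4, Taxon 6, and Taxon 8 only — synapomorphy for {Taxon 4, Taxon 6, Taxon 8}.
III: derived state 'yes' in Taxon 4 only — an autapomorphy, so it tells us nothing about relationships among taxa.
Most parsimonious ingroup topology: ((Taxon 6,(Taxon 4,Taxon 8)),Taxon 2).
Taxon 4 and Taxon 6 share a more recent common ancestor with each other than either does with Taxon 2, so Taxon 2 is the least closely related of the three.

Taxon 2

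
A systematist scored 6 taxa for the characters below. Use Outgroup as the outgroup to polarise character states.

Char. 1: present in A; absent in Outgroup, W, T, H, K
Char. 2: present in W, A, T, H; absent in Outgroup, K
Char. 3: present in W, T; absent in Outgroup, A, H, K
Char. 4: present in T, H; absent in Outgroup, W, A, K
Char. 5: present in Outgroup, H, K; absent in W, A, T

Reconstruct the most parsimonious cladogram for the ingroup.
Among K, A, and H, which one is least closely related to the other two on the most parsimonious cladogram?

K

Character polarity is set by the outgroup: the derived state is whichever differs from the outgroup's state, so for Char. 5 the derived state is 'absent', and for the remaining characters it is 'present'.
Char. 1 (derived state 'present') is unique to A (autapomorphy; uninformative for grouping).
Char. 2: derived state 'present' in A, H, T, and W only — synapomorphy for {A, H, T, W}.
Char. 3 (derived state 'present') is shared by T and W — a synapomorphy uniting that clade.
Char. 4 (state 'present') occurs in H and T but conflicts with the nesting implied by the other characters — most parsimoniously interpreted as homoplasy.
Only A, T, and W show the derived state 'absent' for Char. 5, supporting them as a clade.
Most parsimonious ingroup topology: ((((W,T),A),H),K).
H and A share a more recent common ancestor with each other than either does with K, so K is the least closely related of the three.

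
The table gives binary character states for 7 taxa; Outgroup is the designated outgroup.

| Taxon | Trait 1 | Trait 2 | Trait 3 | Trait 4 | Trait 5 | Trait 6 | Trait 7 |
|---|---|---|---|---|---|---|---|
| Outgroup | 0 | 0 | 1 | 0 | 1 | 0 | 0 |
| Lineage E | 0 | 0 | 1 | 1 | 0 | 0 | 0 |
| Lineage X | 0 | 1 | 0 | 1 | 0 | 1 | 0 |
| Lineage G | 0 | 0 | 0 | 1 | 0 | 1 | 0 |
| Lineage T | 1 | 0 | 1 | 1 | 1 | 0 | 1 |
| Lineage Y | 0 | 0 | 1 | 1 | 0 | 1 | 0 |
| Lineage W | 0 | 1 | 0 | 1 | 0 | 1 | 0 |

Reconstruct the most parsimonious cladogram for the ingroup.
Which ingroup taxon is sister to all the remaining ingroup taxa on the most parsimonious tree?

Lineage T

Character polarity is set by the outgroup: the derived state is whichever differs from the outgroup's state, so for Trait 3, Trait 5 the derived state is '0', and for the remaining characters it is '1'.
Trait 1 (derived state '1') is unique to Lineage T (autapomorphy; uninformative for grouping).
Trait 2: derived state '1' in Lineage W and Lineage X only — synapomorphy for {Lineage W, Lineage X}.
Trait 3: derived state '0' in Lineage G, Lineage W, and Lineage X only — synapomorphy for {Lineage G, Lineage W, Lineage X}.
Trait 4 (derived state '1') is shared by all ingroup taxa — unites the whole ingroup.
Trait 5 (derived state '0') is shared by Lineage E, Lineage G, Lineage W, Lineage X, and Lineage Y — a synapomorphy uniting that clade.
Trait 6 (derived state '1') is shared by Lineage G, Lineage W, Lineage X, and Lineage Y — a synapomorphy uniting that clade.
Trait 7: derived state '1' in Lineage T only — an autapomorphy, so it tells us nothing about relationships among taxa.
Most parsimonious ingroup topology: ((Lineage E,(((Lineage X,Lineage W),Lineage G),Lineage Y)),Lineage T).
Lineage T is sister to the clade containing all other ingroup taxa, so it is the earliest-diverging (most basal) ingroup lineage.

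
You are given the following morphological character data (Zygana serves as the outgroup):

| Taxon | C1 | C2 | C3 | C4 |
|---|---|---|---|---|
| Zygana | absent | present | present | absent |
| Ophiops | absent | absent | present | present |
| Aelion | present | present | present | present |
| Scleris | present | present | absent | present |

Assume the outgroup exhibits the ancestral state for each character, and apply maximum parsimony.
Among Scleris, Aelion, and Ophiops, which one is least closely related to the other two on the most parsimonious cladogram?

Character polarity is set by the outgroup: the derived state is whichever differs from the outgroup's state, so for C2, C3 the derived state is 'absent', and for the remaining characters it is 'present'.
C1: derived state 'present' in Aelion and Scleris only — synapomorphy for {Aelion, Scleris}.
C2 (derived state 'absent') is unique to Ophiops (autapomorphy; uninformative for grouping).
C3 (derived state 'absent') is unique to Scleris (autapomorphy; uninformative for grouping).
C4 (derived state 'present') is shared by all ingroup taxa — unites the whole ingroup.
Most parsimonious ingroup topology: (Ophiops,(Aelion,Scleris)).
Aelion and Scleris share a more recent common ancestor with each other than either does with Ophiops, so Ophiops is the least closely related of the three.

Ophiops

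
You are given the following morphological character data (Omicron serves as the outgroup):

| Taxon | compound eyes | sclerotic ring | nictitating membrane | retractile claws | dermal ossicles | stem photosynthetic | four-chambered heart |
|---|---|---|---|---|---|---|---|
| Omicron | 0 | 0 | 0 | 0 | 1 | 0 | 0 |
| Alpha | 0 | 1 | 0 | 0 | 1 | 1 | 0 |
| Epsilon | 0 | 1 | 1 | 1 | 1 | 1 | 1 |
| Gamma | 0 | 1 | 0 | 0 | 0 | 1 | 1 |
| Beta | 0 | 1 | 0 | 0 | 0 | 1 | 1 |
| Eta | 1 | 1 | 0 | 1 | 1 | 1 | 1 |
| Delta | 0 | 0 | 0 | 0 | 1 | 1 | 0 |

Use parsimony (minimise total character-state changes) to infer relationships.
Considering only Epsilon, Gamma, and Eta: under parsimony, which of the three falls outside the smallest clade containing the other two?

Character polarity is set by the outgroup: the derived state is whichever differs from the outgroup's state, so for dermal ossicles the derived state is '0', and for the remaining characters it is '1'.
compound eyes: derived state '1' in Eta only — an autapomorphy, so it tells us nothing about relationships among taxa.
Only Alpha, Beta, Epsilon, Eta, and Gamma show the derived state '1' for sclerotic ring, supporting them as a clade.
nictitating membrane (derived state '1') is unique to Epsilon (autapomorphy; uninformative for grouping).
Only Epsilon and Eta show the derived state '1' for retractile claws, supporting them as a clade.
Only Beta and Gamma show the derived state '0' for dermal ossicles, supporting them as a clade.
stem photosynthetic (derived state '1') is shared by all ingroup taxa — unites the whole ingroup.
four-chambered heart (derived state '1') is shared by Beta, Epsilon, Eta, and Gamma — a synapomorphy uniting that clade.
Most parsimonious ingroup topology: ((Alpha,((Epsilon,Eta),(Gamma,Beta))),Delta).
Epsilon and Eta share a more recent common ancestor with each other than either does with Gamma, so Gamma is the least closely related of the three.

Gamma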